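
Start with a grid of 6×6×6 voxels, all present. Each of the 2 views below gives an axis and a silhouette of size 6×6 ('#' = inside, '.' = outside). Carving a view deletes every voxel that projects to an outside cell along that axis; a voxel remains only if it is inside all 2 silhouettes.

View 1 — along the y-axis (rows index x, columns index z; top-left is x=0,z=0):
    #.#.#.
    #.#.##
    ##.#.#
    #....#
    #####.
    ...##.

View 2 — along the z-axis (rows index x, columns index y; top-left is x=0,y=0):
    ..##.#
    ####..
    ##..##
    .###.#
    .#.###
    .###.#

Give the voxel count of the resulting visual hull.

|visual hull| = 77

full grid |V| = 216
after view 1 [y-axis, 20 of 36 cells solid] → remaining = 120
after view 2 [z-axis, 23 of 36 cells solid] → remaining = 77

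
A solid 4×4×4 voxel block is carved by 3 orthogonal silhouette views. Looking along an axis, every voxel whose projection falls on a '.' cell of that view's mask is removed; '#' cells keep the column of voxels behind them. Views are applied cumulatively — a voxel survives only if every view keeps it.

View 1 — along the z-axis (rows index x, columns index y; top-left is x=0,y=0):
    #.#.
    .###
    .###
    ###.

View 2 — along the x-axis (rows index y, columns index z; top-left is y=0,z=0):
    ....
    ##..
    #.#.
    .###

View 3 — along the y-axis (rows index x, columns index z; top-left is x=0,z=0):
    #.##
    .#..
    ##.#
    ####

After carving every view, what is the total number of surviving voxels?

initial block: 4^3 = 64
after view 1 [z-axis, 11 of 16 cells solid] → remaining = 44
after view 2 [x-axis, 7 of 16 cells solid] → remaining = 20
after view 3 [y-axis, 11 of 16 cells solid] → remaining = 13

remaining voxels: 13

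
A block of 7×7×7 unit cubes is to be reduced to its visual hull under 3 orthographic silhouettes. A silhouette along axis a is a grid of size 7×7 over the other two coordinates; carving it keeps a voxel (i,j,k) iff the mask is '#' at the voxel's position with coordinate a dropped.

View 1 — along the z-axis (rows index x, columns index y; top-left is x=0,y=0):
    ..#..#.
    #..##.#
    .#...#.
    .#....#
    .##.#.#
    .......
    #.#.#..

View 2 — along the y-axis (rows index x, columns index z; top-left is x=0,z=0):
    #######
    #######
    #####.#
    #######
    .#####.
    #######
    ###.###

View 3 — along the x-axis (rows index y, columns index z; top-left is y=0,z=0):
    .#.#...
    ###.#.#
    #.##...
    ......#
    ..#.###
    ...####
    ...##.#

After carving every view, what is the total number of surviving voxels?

|visual hull| = 50

start: 7×7×7 = 343 voxels
after view 1 [z-axis, 17 of 49 cells solid] → remaining = 119
after view 2 [y-axis, 45 of 49 cells solid] → remaining = 106
after view 3 [x-axis, 22 of 49 cells solid] → remaining = 50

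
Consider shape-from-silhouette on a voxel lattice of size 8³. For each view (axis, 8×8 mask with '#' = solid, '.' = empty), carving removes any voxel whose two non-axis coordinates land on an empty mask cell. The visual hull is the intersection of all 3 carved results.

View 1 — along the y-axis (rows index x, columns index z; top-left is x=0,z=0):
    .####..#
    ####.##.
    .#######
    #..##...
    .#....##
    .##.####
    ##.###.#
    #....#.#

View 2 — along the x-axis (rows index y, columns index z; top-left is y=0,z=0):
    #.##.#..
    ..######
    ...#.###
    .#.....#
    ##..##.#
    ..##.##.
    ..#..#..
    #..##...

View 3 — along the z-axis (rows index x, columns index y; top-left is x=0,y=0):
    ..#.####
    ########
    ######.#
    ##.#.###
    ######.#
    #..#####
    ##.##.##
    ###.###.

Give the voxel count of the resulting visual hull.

full grid |V| = 512
[1] y-view keeps 39 columns → grid now 312
[2] x-view keeps 30 columns → grid now 146
[3] z-view keeps 51 columns → grid now 118

remaining voxels: 118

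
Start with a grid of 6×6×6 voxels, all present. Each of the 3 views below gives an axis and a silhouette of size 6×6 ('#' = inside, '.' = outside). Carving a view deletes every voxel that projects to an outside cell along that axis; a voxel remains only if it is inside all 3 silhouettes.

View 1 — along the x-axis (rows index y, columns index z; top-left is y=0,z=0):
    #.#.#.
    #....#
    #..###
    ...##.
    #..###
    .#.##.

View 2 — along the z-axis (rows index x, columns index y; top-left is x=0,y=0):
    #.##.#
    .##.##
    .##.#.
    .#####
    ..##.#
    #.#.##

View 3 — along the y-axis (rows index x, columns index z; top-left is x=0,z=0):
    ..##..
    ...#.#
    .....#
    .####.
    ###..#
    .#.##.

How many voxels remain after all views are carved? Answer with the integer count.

before carving: 216 voxels (6×6×6)
carve view 1 (along x, YZ-mask fill 18/36): 108 voxels remain
carve view 2 (along z, XY-mask fill 23/36): 73 voxels remain
carve view 3 (along y, XZ-mask fill 16/36): 33 voxels remain

|visual hull| = 33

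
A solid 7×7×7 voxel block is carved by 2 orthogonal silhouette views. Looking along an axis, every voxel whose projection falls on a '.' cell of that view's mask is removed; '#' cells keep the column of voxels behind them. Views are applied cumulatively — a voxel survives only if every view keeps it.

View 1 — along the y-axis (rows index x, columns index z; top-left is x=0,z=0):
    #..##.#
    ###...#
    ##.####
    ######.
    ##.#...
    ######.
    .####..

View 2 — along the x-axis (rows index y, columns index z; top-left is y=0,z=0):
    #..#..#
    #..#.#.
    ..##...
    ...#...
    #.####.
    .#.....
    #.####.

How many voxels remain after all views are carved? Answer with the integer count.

start: 7×7×7 = 343 voxels
  1. axis=1 (XZ plane), |mask|=33  ⇒  voxels=231
  2. axis=0 (YZ plane), |mask|=20  ⇒  voxels=100

|visual hull| = 100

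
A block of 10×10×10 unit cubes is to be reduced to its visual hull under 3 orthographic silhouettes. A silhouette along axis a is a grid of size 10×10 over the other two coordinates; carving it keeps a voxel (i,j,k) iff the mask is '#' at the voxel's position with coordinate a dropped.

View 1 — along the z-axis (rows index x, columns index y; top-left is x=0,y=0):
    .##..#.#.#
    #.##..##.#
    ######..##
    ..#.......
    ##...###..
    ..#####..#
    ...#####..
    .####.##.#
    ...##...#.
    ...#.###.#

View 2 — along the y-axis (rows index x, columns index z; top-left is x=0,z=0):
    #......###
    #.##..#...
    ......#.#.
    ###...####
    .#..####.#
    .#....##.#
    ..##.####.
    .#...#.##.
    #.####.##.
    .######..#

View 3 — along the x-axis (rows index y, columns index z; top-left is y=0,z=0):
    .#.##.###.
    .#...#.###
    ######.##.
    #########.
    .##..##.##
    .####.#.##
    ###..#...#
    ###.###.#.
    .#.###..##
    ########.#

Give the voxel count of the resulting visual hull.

169 voxels

initial block: 10^3 = 1000
carve view 1 (along z, XY-mask fill 51/100): 510 voxels remain
carve view 2 (along y, XZ-mask fill 51/100): 235 voxels remain
carve view 3 (along x, YZ-mask fill 68/100): 169 voxels remain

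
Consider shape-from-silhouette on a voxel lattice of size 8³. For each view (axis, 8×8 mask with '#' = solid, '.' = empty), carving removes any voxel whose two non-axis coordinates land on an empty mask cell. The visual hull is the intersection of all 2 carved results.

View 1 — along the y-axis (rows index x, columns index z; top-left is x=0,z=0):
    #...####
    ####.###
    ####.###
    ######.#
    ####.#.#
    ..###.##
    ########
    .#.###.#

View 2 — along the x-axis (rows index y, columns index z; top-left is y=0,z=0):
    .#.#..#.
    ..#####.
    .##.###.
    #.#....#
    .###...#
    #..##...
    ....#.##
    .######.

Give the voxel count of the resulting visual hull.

remaining voxels: 196

before carving: 512 voxels (8×8×8)
[1] y-view keeps 50 columns → grid now 400
[2] x-view keeps 32 columns → grid now 196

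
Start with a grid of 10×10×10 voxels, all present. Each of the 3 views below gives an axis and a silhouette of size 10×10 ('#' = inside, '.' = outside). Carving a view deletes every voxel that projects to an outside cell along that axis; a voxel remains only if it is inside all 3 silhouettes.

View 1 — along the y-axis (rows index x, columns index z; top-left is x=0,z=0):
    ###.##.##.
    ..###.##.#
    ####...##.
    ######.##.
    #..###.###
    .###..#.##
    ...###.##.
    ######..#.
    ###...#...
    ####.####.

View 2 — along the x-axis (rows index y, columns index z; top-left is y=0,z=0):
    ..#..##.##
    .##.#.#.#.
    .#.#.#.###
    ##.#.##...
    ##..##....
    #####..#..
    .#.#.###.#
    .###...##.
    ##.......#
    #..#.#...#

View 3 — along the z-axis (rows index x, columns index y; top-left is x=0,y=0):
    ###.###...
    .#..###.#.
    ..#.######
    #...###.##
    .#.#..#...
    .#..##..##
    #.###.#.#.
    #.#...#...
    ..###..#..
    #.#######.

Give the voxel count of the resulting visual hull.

remaining voxels: 167

start: 10×10×10 = 1000 voxels
carve view 1 (along y, XZ-mask fill 64/100): 640 voxels remain
carve view 2 (along x, YZ-mask fill 49/100): 316 voxels remain
carve view 3 (along z, XY-mask fill 53/100): 167 voxels remain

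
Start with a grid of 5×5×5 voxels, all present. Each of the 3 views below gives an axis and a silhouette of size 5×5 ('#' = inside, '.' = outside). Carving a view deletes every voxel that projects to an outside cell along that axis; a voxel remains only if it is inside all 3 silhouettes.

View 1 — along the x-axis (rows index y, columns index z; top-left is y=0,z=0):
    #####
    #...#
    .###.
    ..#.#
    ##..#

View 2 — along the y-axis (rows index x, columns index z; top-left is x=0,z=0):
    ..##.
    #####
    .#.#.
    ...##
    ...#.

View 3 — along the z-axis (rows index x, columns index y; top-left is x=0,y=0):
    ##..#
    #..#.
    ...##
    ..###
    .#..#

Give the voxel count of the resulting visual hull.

13 voxels

start: 5×5×5 = 125 voxels
after view 1 [x-axis, 15 of 25 cells solid] → remaining = 75
after view 2 [y-axis, 12 of 25 cells solid] → remaining = 33
after view 3 [z-axis, 12 of 25 cells solid] → remaining = 13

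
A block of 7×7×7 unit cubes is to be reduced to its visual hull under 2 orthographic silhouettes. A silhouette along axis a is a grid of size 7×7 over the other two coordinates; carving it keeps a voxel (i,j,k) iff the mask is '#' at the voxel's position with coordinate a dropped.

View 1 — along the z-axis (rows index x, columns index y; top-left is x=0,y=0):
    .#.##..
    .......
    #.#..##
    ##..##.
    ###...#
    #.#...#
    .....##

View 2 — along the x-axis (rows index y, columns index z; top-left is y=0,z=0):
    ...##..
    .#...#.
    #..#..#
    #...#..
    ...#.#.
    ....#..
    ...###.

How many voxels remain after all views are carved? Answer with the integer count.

voxel count = 44

initial block: 7^3 = 343
[1] z-view keeps 20 columns → grid now 140
[2] x-view keeps 15 columns → grid now 44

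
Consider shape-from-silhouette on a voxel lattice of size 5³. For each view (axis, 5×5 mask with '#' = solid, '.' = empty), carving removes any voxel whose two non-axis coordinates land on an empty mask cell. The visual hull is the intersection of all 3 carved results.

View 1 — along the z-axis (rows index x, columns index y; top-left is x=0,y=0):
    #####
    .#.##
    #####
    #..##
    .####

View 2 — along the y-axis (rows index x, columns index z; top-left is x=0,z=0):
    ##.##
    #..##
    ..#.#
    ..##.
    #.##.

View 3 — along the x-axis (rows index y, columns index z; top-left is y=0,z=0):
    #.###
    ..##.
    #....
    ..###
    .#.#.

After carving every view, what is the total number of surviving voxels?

full grid |V| = 125
carve view 1 (along z, XY-mask fill 20/25): 100 voxels remain
carve view 2 (along y, XZ-mask fill 14/25): 57 voxels remain
carve view 3 (along x, YZ-mask fill 12/25): 29 voxels remain

voxel count = 29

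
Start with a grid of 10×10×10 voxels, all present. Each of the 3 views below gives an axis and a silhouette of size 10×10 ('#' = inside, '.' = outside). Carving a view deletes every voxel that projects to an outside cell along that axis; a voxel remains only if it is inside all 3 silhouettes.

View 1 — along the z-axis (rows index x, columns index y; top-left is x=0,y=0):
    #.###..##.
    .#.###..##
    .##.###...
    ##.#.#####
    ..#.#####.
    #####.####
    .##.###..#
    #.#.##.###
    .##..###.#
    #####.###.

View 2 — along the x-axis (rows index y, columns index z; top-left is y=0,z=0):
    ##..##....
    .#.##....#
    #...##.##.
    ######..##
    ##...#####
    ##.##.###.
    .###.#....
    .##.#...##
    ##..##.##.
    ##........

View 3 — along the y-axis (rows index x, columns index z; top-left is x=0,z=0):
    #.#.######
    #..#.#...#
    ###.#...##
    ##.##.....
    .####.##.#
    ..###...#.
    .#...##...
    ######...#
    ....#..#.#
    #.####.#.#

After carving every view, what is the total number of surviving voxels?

193 voxels

start: 10×10×10 = 1000 voxels
carve view 1 (along z, XY-mask fill 67/100): 670 voxels remain
carve view 2 (along x, YZ-mask fill 52/100): 350 voxels remain
carve view 3 (along y, XZ-mask fill 53/100): 193 voxels remain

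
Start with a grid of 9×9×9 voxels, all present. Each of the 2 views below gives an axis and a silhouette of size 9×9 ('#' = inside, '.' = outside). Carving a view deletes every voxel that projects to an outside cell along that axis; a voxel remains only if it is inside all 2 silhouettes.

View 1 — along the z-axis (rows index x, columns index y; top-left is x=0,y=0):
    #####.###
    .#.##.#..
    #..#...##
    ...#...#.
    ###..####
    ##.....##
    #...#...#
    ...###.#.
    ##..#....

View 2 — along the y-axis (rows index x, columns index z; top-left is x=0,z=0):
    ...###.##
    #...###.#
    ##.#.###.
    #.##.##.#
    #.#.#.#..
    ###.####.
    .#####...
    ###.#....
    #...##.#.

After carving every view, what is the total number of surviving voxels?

remaining voxels: 195

before carving: 729 voxels (9×9×9)
step 1: project along z, AND mask (39/81) → |grid| = 351
step 2: project along y, AND mask (46/81) → |grid| = 195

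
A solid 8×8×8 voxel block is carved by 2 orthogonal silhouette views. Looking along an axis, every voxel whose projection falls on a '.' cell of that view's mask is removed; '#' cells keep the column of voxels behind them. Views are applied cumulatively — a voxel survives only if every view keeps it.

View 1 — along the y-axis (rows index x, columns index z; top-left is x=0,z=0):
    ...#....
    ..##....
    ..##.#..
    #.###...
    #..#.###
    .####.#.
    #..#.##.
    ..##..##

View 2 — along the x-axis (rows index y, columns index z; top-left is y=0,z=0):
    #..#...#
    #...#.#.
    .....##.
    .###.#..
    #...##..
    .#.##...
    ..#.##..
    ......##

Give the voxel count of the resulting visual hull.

81 voxels

full grid |V| = 512
step 1: project along y, AND mask (28/64) → |grid| = 224
step 2: project along x, AND mask (23/64) → |grid| = 81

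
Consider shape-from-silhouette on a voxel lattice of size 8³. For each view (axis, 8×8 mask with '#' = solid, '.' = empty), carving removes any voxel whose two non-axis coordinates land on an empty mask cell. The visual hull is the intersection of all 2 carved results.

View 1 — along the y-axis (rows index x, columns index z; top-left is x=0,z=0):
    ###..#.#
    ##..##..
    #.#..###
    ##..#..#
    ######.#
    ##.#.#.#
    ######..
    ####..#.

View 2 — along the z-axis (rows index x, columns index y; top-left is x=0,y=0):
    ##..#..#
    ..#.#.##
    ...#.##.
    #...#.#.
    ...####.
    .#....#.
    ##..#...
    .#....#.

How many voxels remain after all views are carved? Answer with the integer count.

before carving: 512 voxels (8×8×8)
[1] y-view keeps 41 columns → grid now 328
[2] z-view keeps 25 columns → grid now 129

|visual hull| = 129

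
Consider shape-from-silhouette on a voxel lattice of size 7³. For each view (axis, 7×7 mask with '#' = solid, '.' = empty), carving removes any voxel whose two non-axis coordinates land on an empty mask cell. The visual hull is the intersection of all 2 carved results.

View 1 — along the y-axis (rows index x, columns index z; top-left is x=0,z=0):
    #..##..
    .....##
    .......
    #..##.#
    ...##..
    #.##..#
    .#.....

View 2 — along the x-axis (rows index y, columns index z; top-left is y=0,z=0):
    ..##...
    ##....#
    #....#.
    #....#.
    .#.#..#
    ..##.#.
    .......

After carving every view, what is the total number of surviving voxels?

before carving: 343 voxels (7×7×7)
carve view 1 (along y, XZ-mask fill 16/49): 112 voxels remain
carve view 2 (along x, YZ-mask fill 15/49): 34 voxels remain

34 voxels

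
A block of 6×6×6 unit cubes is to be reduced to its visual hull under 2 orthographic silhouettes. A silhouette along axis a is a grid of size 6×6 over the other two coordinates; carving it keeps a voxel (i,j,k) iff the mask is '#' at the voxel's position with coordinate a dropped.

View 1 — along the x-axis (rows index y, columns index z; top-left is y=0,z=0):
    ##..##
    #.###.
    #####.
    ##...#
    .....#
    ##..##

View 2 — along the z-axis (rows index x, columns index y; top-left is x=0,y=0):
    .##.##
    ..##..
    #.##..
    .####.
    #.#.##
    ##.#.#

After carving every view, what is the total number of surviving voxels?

before carving: 216 voxels (6×6×6)
  1. axis=0 (YZ plane), |mask|=21  ⇒  voxels=126
  2. axis=2 (XY plane), |mask|=21  ⇒  voxels=76

|visual hull| = 76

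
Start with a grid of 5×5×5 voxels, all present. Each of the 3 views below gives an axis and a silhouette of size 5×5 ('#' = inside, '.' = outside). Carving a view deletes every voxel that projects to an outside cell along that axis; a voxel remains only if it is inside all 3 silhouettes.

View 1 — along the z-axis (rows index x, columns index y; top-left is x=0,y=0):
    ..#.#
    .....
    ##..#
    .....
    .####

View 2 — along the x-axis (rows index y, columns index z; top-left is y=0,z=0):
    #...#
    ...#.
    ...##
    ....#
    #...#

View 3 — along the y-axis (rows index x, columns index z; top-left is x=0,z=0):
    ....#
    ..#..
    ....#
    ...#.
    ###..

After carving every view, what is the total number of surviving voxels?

remaining voxels: 5

start: 5×5×5 = 125 voxels
after view 1 [z-axis, 9 of 25 cells solid] → remaining = 45
after view 2 [x-axis, 8 of 25 cells solid] → remaining = 15
after view 3 [y-axis, 7 of 25 cells solid] → remaining = 5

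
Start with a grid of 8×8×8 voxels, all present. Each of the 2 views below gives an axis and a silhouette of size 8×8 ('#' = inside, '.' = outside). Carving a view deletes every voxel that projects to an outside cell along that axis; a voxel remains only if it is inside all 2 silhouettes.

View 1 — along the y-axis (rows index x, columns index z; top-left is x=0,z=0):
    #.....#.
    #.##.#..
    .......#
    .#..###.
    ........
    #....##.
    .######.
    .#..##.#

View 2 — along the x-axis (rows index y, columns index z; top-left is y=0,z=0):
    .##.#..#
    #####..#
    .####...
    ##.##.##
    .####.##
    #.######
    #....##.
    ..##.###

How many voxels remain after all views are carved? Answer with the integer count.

start: 8×8×8 = 512 voxels
carve view 1 (along y, XZ-mask fill 24/64): 192 voxels remain
carve view 2 (along x, YZ-mask fill 41/64): 116 voxels remain

|visual hull| = 116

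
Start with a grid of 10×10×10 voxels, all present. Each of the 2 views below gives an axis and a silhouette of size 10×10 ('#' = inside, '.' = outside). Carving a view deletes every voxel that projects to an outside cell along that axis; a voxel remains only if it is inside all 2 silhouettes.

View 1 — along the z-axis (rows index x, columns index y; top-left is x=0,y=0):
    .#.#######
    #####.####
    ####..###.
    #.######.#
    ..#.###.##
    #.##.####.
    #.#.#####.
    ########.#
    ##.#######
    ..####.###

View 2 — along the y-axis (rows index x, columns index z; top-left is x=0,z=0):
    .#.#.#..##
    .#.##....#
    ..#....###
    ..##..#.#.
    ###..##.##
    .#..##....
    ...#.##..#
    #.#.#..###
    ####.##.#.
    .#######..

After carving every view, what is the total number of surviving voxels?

remaining voxels: 393

initial block: 10^3 = 1000
after view 1 [z-axis, 77 of 100 cells solid] → remaining = 770
after view 2 [y-axis, 51 of 100 cells solid] → remaining = 393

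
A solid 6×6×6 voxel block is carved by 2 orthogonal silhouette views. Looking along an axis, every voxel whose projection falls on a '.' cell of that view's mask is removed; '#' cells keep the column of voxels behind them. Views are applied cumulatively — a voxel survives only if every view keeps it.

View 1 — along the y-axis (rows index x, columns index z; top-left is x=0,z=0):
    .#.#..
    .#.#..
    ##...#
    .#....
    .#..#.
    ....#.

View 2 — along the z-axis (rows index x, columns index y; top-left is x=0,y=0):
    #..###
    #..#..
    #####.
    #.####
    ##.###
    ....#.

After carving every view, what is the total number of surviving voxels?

43 voxels

initial block: 6^3 = 216
carve view 1 (along y, XZ-mask fill 11/36): 66 voxels remain
carve view 2 (along z, XY-mask fill 22/36): 43 voxels remain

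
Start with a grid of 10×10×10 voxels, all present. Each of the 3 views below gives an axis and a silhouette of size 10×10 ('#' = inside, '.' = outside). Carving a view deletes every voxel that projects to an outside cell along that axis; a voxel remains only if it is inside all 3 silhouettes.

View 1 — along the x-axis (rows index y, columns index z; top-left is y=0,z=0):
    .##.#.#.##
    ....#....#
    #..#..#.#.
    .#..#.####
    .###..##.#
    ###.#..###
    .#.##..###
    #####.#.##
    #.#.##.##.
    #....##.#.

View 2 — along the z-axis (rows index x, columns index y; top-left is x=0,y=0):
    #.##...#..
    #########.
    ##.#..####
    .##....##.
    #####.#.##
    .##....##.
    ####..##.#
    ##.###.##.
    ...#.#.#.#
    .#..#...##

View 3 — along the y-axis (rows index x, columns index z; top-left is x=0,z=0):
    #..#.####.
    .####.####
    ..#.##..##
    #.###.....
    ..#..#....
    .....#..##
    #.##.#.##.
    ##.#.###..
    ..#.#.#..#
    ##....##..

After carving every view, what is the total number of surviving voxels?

|visual hull| = 156

full grid |V| = 1000
V1 x: intersect with YZ mask (55 set) -- 550 left
V2 z: intersect with XY mask (58 set) -- 313 left
V3 y: intersect with XZ mask (48 set) -- 156 left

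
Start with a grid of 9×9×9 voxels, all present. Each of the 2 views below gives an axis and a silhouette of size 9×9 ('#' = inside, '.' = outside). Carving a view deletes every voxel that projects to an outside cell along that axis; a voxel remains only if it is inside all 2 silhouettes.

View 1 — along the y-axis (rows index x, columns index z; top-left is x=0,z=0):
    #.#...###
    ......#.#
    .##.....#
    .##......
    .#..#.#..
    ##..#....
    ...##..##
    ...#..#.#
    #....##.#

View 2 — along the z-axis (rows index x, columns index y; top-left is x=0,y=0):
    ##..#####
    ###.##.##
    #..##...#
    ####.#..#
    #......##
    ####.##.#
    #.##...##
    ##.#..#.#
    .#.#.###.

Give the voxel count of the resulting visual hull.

full grid |V| = 729
V1 y: intersect with XZ mask (29 set) -- 261 left
V2 z: intersect with XY mask (49 set) -- 158 left

158 voxels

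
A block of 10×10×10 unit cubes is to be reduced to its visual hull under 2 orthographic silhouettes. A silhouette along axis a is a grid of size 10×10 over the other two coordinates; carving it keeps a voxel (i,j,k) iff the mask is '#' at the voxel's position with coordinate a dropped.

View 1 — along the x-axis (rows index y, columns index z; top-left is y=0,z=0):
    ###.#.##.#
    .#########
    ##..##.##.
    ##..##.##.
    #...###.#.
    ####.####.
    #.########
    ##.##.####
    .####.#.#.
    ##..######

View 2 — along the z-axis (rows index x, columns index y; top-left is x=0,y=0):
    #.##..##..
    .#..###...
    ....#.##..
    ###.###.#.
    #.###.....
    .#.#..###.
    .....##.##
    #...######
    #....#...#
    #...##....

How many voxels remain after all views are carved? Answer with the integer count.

voxel count = 326

before carving: 1000 voxels (10×10×10)
carve view 1 (along x, YZ-mask fill 72/100): 720 voxels remain
carve view 2 (along z, XY-mask fill 45/100): 326 voxels remain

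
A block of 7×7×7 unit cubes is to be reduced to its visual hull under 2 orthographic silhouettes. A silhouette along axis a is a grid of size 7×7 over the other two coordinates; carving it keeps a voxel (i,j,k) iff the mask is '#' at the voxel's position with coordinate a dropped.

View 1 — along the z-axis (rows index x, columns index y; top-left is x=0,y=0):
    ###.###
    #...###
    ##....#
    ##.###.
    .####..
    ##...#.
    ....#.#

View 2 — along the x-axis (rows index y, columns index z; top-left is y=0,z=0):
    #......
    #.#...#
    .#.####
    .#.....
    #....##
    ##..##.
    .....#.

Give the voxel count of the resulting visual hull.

initial block: 7^3 = 343
  1. axis=2 (XY plane), |mask|=27  ⇒  voxels=189
  2. axis=0 (YZ plane), |mask|=18  ⇒  voxels=67

voxel count = 67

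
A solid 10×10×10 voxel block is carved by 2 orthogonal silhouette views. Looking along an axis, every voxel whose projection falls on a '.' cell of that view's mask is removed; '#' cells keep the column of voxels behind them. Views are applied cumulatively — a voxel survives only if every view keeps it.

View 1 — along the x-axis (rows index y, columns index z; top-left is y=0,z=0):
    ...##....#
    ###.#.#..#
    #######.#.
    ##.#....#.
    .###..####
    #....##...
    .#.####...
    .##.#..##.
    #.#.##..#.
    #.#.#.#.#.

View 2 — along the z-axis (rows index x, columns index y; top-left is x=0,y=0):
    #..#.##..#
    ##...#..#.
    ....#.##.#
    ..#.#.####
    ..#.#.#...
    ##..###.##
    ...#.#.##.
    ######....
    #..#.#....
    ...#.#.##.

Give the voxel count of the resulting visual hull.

full grid |V| = 1000
carve view 1 (along x, YZ-mask fill 51/100): 510 voxels remain
carve view 2 (along z, XY-mask fill 46/100): 223 voxels remain

223 voxels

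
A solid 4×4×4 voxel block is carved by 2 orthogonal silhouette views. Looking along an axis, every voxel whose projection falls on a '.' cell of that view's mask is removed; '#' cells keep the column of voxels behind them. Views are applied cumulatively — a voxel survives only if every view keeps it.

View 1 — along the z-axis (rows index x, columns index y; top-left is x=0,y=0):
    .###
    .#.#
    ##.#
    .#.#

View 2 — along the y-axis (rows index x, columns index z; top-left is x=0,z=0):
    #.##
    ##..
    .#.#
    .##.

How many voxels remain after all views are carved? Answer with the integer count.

full grid |V| = 64
[1] z-view keeps 10 columns → grid now 40
[2] y-view keeps 9 columns → grid now 23

23 voxels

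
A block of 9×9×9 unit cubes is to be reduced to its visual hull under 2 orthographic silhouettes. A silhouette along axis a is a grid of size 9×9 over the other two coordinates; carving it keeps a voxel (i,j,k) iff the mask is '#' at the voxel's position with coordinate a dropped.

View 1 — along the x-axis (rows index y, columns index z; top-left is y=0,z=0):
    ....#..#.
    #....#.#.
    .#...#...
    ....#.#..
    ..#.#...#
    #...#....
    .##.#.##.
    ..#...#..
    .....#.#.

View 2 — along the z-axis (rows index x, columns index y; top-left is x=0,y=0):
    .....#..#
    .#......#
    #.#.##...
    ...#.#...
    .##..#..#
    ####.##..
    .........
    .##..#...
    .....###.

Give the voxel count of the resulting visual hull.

full grid |V| = 729
[1] x-view keeps 23 columns → grid now 207
[2] z-view keeps 26 columns → grid now 63

63 voxels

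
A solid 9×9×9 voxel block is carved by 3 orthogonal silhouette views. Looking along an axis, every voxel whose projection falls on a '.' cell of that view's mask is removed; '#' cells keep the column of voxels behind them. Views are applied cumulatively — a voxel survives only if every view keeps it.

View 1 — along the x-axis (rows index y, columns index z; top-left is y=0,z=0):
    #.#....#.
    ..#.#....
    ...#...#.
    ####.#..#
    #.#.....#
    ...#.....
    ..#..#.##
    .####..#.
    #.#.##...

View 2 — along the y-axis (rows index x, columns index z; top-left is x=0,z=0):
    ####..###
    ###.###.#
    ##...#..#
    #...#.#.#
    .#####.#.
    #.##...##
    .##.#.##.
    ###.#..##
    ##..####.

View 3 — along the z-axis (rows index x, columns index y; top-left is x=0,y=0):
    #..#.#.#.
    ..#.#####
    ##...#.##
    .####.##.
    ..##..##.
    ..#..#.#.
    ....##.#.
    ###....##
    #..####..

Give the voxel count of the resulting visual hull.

voxel count = 83

start: 9×9×9 = 729 voxels
carve view 1 (along x, YZ-mask fill 30/81): 270 voxels remain
carve view 2 (along y, XZ-mask fill 50/81): 168 voxels remain
carve view 3 (along z, XY-mask fill 41/81): 83 voxels remain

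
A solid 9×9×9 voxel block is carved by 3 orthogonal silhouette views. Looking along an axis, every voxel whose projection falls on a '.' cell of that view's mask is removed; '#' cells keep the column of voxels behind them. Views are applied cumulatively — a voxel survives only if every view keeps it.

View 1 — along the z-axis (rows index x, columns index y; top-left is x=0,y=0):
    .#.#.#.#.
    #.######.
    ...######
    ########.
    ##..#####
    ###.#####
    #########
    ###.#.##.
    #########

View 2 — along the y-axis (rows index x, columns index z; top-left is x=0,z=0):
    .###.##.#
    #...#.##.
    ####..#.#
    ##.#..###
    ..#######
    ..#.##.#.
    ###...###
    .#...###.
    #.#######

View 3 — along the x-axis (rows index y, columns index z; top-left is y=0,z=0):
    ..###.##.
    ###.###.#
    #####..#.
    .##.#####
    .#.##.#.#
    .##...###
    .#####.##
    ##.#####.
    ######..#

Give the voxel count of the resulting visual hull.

voxel count = 251

before carving: 729 voxels (9×9×9)
after view 1 [z-axis, 64 of 81 cells solid] → remaining = 576
after view 2 [y-axis, 51 of 81 cells solid] → remaining = 367
after view 3 [x-axis, 56 of 81 cells solid] → remaining = 251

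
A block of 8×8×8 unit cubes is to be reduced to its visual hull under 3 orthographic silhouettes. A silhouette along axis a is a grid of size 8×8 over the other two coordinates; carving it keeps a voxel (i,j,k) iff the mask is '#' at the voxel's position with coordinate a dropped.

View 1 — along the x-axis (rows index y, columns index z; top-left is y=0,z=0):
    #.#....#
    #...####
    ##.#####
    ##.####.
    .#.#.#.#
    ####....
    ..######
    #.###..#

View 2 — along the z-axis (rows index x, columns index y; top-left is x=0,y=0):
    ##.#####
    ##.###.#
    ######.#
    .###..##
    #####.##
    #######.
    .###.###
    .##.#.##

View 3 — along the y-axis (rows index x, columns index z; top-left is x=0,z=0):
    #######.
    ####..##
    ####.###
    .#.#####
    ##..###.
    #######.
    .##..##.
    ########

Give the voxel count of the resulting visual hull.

full grid |V| = 512
[1] x-view keeps 40 columns → grid now 320
[2] z-view keeps 50 columns → grid now 254
[3] y-view keeps 50 columns → grid now 195

voxel count = 195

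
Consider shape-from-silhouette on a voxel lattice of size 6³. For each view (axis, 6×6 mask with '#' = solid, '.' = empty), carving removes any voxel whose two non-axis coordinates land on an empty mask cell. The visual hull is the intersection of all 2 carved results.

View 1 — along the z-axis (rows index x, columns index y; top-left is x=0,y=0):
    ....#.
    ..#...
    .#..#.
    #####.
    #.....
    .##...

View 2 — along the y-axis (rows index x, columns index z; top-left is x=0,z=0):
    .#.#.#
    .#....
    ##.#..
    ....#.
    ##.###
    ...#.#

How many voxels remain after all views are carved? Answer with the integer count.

initial block: 6^3 = 216
step 1: project along z, AND mask (12/36) → |grid| = 72
step 2: project along y, AND mask (15/36) → |grid| = 24

24 voxels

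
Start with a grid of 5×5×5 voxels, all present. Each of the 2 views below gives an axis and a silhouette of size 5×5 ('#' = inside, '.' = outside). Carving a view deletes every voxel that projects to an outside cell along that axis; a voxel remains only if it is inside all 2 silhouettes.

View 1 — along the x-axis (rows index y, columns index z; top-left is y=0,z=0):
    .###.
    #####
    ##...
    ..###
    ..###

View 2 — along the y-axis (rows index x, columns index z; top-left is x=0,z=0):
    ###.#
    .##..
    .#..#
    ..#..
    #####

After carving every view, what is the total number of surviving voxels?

remaining voxels: 45

full grid |V| = 125
V1 x: intersect with YZ mask (16 set) -- 80 left
V2 y: intersect with XZ mask (14 set) -- 45 left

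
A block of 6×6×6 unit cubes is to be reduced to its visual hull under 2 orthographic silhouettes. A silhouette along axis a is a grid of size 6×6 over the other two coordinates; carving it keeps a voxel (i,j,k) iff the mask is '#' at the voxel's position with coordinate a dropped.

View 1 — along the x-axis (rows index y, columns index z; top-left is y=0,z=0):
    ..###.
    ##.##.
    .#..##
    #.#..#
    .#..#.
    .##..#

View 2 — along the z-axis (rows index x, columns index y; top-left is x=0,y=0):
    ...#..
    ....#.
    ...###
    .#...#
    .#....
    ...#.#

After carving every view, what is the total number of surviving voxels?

|visual hull| = 30

start: 6×6×6 = 216 voxels
  1. axis=0 (YZ plane), |mask|=18  ⇒  voxels=108
  2. axis=2 (XY plane), |mask|=10  ⇒  voxels=30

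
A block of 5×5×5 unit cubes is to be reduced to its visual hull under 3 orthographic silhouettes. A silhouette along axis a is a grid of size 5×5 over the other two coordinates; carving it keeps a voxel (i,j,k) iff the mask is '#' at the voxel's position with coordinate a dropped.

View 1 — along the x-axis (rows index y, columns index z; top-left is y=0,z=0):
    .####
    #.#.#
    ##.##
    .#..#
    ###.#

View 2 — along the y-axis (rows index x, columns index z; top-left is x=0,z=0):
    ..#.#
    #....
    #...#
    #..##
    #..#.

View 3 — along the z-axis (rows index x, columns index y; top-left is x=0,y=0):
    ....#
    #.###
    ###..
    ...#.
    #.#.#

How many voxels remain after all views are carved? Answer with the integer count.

full grid |V| = 125
step 1: project along x, AND mask (17/25) → |grid| = 85
step 2: project along y, AND mask (10/25) → |grid| = 34
step 3: project along z, AND mask (12/25) → |grid| = 14

voxel count = 14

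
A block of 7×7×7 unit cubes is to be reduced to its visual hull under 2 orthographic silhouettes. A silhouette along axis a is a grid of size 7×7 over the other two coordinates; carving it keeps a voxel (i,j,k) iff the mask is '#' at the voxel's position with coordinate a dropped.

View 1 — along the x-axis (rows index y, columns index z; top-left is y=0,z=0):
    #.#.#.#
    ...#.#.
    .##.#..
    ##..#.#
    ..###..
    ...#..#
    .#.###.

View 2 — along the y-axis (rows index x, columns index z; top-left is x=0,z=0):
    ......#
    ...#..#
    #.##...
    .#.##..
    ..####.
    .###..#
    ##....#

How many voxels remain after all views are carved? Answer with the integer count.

|visual hull| = 66

initial block: 7^3 = 343
V1 x: intersect with YZ mask (22 set) -- 154 left
V2 y: intersect with XZ mask (20 set) -- 66 left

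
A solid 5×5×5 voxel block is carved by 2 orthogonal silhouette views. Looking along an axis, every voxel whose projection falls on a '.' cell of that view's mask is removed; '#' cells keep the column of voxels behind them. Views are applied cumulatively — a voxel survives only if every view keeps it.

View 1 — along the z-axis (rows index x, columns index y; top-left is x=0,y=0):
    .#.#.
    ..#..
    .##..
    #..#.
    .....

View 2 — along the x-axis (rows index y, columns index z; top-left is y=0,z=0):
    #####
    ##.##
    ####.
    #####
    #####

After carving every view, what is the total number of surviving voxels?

before carving: 125 voxels (5×5×5)
V1 z: intersect with XY mask (7 set) -- 35 left
V2 x: intersect with YZ mask (23 set) -- 31 left

|visual hull| = 31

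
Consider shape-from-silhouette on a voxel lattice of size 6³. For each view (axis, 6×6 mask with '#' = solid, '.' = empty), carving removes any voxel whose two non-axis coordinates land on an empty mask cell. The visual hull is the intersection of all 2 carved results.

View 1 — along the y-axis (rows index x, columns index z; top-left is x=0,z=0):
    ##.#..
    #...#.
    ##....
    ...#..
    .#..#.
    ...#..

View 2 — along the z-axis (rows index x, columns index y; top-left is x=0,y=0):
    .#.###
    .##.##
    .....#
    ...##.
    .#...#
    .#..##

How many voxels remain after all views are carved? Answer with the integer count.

initial block: 6^3 = 216
V1 y: intersect with XZ mask (11 set) -- 66 left
V2 z: intersect with XY mask (16 set) -- 31 left

voxel count = 31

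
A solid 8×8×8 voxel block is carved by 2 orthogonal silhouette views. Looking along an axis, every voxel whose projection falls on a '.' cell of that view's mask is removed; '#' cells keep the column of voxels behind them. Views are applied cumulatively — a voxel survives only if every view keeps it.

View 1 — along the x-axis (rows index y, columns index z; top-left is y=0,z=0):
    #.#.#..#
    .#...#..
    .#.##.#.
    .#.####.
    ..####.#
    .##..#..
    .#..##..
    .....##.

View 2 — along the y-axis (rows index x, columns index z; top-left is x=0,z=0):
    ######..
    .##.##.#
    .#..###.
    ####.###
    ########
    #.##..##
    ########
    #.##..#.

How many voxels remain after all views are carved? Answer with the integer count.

voxel count = 164

full grid |V| = 512
step 1: project along x, AND mask (28/64) → |grid| = 224
step 2: project along y, AND mask (47/64) → |grid| = 164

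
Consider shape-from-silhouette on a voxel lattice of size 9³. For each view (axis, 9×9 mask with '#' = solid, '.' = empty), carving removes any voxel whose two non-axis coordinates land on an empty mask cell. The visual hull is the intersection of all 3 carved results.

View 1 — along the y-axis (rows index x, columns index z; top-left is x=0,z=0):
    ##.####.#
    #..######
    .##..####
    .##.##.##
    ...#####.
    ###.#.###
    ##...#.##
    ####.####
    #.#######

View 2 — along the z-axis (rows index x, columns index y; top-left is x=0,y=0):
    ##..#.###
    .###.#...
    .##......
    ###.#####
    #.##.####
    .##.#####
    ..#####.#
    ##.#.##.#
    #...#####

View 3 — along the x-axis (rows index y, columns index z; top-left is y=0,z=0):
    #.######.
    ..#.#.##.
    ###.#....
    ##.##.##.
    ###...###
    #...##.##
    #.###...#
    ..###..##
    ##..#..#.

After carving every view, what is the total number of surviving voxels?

voxel count = 192

initial block: 9^3 = 729
step 1: project along y, AND mask (59/81) → |grid| = 531
step 2: project along z, AND mask (52/81) → |grid| = 340
step 3: project along x, AND mask (46/81) → |grid| = 192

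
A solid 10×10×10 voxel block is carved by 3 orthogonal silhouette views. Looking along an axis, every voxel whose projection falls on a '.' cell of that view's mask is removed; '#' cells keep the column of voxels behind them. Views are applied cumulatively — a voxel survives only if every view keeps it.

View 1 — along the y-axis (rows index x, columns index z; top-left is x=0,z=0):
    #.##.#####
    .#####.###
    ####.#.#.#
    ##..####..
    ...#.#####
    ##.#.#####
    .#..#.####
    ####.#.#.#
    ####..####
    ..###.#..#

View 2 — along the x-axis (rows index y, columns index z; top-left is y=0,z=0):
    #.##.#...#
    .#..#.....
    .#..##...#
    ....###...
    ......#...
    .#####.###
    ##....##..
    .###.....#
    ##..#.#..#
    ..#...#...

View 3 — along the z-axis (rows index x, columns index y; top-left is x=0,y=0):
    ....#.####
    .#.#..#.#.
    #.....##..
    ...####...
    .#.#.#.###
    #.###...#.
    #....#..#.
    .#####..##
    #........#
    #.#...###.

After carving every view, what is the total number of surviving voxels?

full grid |V| = 1000
[1] y-view keeps 69 columns → grid now 690
[2] x-view keeps 38 columns → grid now 260
[3] z-view keeps 44 columns → grid now 114

voxel count = 114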